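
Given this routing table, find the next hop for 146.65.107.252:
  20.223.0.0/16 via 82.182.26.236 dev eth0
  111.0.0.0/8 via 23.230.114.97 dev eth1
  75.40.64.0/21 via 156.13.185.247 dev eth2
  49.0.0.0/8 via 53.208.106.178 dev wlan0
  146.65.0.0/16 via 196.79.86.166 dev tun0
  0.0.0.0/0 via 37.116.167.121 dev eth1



Longest prefix match for 146.65.107.252:
  /16 20.223.0.0: no
  /8 111.0.0.0: no
  /21 75.40.64.0: no
  /8 49.0.0.0: no
  /16 146.65.0.0: MATCH
  /0 0.0.0.0: MATCH
Selected: next-hop 196.79.86.166 via tun0 (matched /16)


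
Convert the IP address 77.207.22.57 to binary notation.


77 = 01001101
207 = 11001111
22 = 00010110
57 = 00111001
Binary: 01001101.11001111.00010110.00111001


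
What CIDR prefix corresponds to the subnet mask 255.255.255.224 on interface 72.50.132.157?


Binary: 11111111.11111111.11111111.11100000
Count leading 1s
Prefix: /27


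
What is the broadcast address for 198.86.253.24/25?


Network: 198.86.253.0/25
Host bits = 7
Set all host bits to 1:
Broadcast: 198.86.253.127


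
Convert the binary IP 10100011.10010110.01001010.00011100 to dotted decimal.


10100011 = 163
10010110 = 150
01001010 = 74
00011100 = 28
IP: 163.150.74.28


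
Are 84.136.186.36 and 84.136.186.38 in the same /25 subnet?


Mask: 255.255.255.128
84.136.186.36 AND mask = 84.136.186.0
84.136.186.38 AND mask = 84.136.186.0
Yes, same subnet (84.136.186.0)


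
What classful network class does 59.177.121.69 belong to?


First octet: 59
Binary: 00111011
0xxxxxxx -> Class A (1-126)
Class A, default mask 255.0.0.0 (/8)


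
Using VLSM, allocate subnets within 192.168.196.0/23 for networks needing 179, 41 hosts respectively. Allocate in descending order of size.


179 hosts -> /24 (254 usable): 192.168.196.0/24
41 hosts -> /26 (62 usable): 192.168.197.0/26
Allocation: 192.168.196.0/24 (179 hosts, 254 usable); 192.168.197.0/26 (41 hosts, 62 usable)


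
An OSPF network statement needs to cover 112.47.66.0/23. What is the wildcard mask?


Subnet mask: 255.255.254.0
Wildcard = 255.255.255.255 - subnet mask
255 - 255 = 0
255 - 255 = 0
255 - 254 = 1
255 - 0 = 255
Wildcard: 0.0.1.255


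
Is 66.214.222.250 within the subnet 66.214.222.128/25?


Subnet network: 66.214.222.128
Test IP AND mask: 66.214.222.128
Yes, 66.214.222.250 is in 66.214.222.128/25


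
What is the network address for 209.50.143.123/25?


IP:   11010001.00110010.10001111.01111011
Mask: 11111111.11111111.11111111.10000000
AND operation:
Net:  11010001.00110010.10001111.00000000
Network: 209.50.143.0/25


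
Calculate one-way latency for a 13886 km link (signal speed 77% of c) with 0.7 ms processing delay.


Speed = 0.77 * 3e5 km/s = 231000 km/s
Propagation delay = 13886 / 231000 = 0.0601 s = 60.1126 ms
Processing delay = 0.7 ms
Total one-way latency = 60.8126 ms


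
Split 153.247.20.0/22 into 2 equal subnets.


New prefix = 22 + 1 = 23
Each subnet has 512 addresses
  153.247.20.0/23
  153.247.22.0/23
Subnets: 153.247.20.0/23, 153.247.22.0/23


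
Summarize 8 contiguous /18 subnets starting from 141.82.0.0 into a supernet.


Original prefix: /18
Number of subnets: 8 = 2^3
New prefix = 18 - 3 = 15
Supernet: 141.82.0.0/15


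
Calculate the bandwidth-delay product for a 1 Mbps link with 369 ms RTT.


BDP = bandwidth * RTT
= 1 Mbps * 369 ms
= 1 * 1e6 * 369 / 1000 bits
= 369000 bits
= 46125 bytes
= 45.0439 KB
BDP = 369000 bits (46125 bytes)


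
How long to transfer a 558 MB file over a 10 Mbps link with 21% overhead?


Effective throughput = 10 * (1 - 21/100) = 7.9 Mbps
File size in Mb = 558 * 8 = 4464 Mb
Time = 4464 / 7.9
Time = 565.0633 seconds


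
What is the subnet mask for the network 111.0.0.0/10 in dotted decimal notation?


/10 means 10 network bits, 22 host bits
Binary: 11111111110000000000000000000000
Mask: 255.192.0.0


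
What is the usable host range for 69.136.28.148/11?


Network: 69.128.0.0
Broadcast: 69.159.255.255
First usable = network + 1
Last usable = broadcast - 1
Range: 69.128.0.1 to 69.159.255.254


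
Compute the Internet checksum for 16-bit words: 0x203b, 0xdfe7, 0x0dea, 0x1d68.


Sum all words (with carry folding):
+ 0x203b = 0x203b
+ 0xdfe7 = 0x0023
+ 0x0dea = 0x0e0d
+ 0x1d68 = 0x2b75
One's complement: ~0x2b75
Checksum = 0xd48a


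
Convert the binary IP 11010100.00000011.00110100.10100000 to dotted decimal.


11010100 = 212
00000011 = 3
00110100 = 52
10100000 = 160
IP: 212.3.52.160


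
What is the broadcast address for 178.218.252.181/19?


Network: 178.218.224.0/19
Host bits = 13
Set all host bits to 1:
Broadcast: 178.218.255.255


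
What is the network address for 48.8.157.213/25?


IP:   00110000.00001000.10011101.11010101
Mask: 11111111.11111111.11111111.10000000
AND operation:
Net:  00110000.00001000.10011101.10000000
Network: 48.8.157.128/25


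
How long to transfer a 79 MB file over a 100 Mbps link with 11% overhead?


Effective throughput = 100 * (1 - 11/100) = 89 Mbps
File size in Mb = 79 * 8 = 632 Mb
Time = 632 / 89
Time = 7.1011 seconds


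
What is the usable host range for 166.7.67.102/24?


Network: 166.7.67.0
Broadcast: 166.7.67.255
First usable = network + 1
Last usable = broadcast - 1
Range: 166.7.67.1 to 166.7.67.254


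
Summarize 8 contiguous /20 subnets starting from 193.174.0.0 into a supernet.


Original prefix: /20
Number of subnets: 8 = 2^3
New prefix = 20 - 3 = 17
Supernet: 193.174.0.0/17


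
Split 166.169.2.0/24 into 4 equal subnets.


New prefix = 24 + 2 = 26
Each subnet has 64 addresses
  166.169.2.0/26
  166.169.2.64/26
  166.169.2.128/26
  166.169.2.192/26
Subnets: 166.169.2.0/26, 166.169.2.64/26, 166.169.2.128/26, 166.169.2.192/26


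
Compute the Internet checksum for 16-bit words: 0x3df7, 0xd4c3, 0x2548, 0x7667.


Sum all words (with carry folding):
+ 0x3df7 = 0x3df7
+ 0xd4c3 = 0x12bb
+ 0x2548 = 0x3803
+ 0x7667 = 0xae6a
One's complement: ~0xae6a
Checksum = 0x5195


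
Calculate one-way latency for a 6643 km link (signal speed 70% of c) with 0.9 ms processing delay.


Speed = 0.7 * 3e5 km/s = 210000 km/s
Propagation delay = 6643 / 210000 = 0.0316 s = 31.6333 ms
Processing delay = 0.9 ms
Total one-way latency = 32.5333 ms


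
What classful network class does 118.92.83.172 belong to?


First octet: 118
Binary: 01110110
0xxxxxxx -> Class A (1-126)
Class A, default mask 255.0.0.0 (/8)


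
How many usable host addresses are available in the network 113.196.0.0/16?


Host bits = 32 - 16 = 16
Total addresses = 2^16 = 65536
Usable = total - 2 (network and broadcast)
Usable hosts: 65534


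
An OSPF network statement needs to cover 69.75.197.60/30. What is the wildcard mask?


Subnet mask: 255.255.255.252
Wildcard = 255.255.255.255 - subnet mask
255 - 255 = 0
255 - 255 = 0
255 - 255 = 0
255 - 252 = 3
Wildcard: 0.0.0.3


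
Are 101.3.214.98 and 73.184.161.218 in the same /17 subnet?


Mask: 255.255.128.0
101.3.214.98 AND mask = 101.3.128.0
73.184.161.218 AND mask = 73.184.128.0
No, different subnets (101.3.128.0 vs 73.184.128.0)


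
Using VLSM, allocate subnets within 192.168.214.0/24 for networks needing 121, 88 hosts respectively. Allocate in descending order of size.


121 hosts -> /25 (126 usable): 192.168.214.0/25
88 hosts -> /25 (126 usable): 192.168.214.128/25
Allocation: 192.168.214.0/25 (121 hosts, 126 usable); 192.168.214.128/25 (88 hosts, 126 usable)


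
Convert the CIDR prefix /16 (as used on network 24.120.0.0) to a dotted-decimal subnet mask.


/16 means 16 network bits, 16 host bits
Binary: 11111111111111110000000000000000
Mask: 255.255.0.0


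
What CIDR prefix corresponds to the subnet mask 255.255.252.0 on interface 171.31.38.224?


Binary: 11111111.11111111.11111100.00000000
Count leading 1s
Prefix: /22


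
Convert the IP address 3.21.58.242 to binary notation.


3 = 00000011
21 = 00010101
58 = 00111010
242 = 11110010
Binary: 00000011.00010101.00111010.11110010


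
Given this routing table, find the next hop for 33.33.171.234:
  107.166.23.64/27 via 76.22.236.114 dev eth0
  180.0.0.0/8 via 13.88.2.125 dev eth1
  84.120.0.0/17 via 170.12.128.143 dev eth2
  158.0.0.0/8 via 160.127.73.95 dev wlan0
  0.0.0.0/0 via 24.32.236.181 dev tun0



Longest prefix match for 33.33.171.234:
  /27 107.166.23.64: no
  /8 180.0.0.0: no
  /17 84.120.0.0: no
  /8 158.0.0.0: no
  /0 0.0.0.0: MATCH
Selected: next-hop 24.32.236.181 via tun0 (matched /0)


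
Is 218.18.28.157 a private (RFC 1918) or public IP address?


RFC 1918 private ranges:
  10.0.0.0/8 (10.0.0.0 - 10.255.255.255)
  172.16.0.0/12 (172.16.0.0 - 172.31.255.255)
  192.168.0.0/16 (192.168.0.0 - 192.168.255.255)
Public (not in any RFC 1918 range)


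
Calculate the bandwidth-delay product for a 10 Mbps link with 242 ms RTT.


BDP = bandwidth * RTT
= 10 Mbps * 242 ms
= 10 * 1e6 * 242 / 1000 bits
= 2420000 bits
= 302500 bytes
= 295.4102 KB
BDP = 2420000 bits (302500 bytes)


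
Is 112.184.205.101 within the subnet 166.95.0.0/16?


Subnet network: 166.95.0.0
Test IP AND mask: 112.184.0.0
No, 112.184.205.101 is not in 166.95.0.0/16


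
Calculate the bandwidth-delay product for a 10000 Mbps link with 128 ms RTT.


BDP = bandwidth * RTT
= 10000 Mbps * 128 ms
= 10000 * 1e6 * 128 / 1000 bits
= 1280000000 bits
= 160000000 bytes
= 156250 KB
BDP = 1280000000 bits (160000000 bytes)


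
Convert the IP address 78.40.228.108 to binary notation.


78 = 01001110
40 = 00101000
228 = 11100100
108 = 01101100
Binary: 01001110.00101000.11100100.01101100


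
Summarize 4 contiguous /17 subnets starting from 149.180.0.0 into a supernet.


Original prefix: /17
Number of subnets: 4 = 2^2
New prefix = 17 - 2 = 15
Supernet: 149.180.0.0/15


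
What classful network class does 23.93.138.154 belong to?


First octet: 23
Binary: 00010111
0xxxxxxx -> Class A (1-126)
Class A, default mask 255.0.0.0 (/8)


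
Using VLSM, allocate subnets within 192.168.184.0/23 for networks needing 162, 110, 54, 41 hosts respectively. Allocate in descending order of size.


162 hosts -> /24 (254 usable): 192.168.184.0/24
110 hosts -> /25 (126 usable): 192.168.185.0/25
54 hosts -> /26 (62 usable): 192.168.185.128/26
41 hosts -> /26 (62 usable): 192.168.185.192/26
Allocation: 192.168.184.0/24 (162 hosts, 254 usable); 192.168.185.0/25 (110 hosts, 126 usable); 192.168.185.128/26 (54 hosts, 62 usable); 192.168.185.192/26 (41 hosts, 62 usable)


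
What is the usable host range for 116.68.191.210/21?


Network: 116.68.184.0
Broadcast: 116.68.191.255
First usable = network + 1
Last usable = broadcast - 1
Range: 116.68.184.1 to 116.68.191.254


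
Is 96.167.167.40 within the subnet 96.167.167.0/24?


Subnet network: 96.167.167.0
Test IP AND mask: 96.167.167.0
Yes, 96.167.167.40 is in 96.167.167.0/24


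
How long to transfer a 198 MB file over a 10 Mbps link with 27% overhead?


Effective throughput = 10 * (1 - 27/100) = 7.3 Mbps
File size in Mb = 198 * 8 = 1584 Mb
Time = 1584 / 7.3
Time = 216.9863 seconds


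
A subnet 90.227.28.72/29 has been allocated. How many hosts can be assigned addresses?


Host bits = 32 - 29 = 3
Total addresses = 2^3 = 8
Usable = total - 2 (network and broadcast)
Usable hosts: 6


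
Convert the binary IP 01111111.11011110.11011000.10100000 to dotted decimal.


01111111 = 127
11011110 = 222
11011000 = 216
10100000 = 160
IP: 127.222.216.160


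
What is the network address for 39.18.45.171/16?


IP:   00100111.00010010.00101101.10101011
Mask: 11111111.11111111.00000000.00000000
AND operation:
Net:  00100111.00010010.00000000.00000000
Network: 39.18.0.0/16


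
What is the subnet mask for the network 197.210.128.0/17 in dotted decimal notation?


/17 means 17 network bits, 15 host bits
Binary: 11111111111111111000000000000000
Mask: 255.255.128.0


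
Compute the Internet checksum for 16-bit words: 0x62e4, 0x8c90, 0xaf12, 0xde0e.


Sum all words (with carry folding):
+ 0x62e4 = 0x62e4
+ 0x8c90 = 0xef74
+ 0xaf12 = 0x9e87
+ 0xde0e = 0x7c96
One's complement: ~0x7c96
Checksum = 0x8369


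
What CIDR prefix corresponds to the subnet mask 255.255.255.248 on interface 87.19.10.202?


Binary: 11111111.11111111.11111111.11111000
Count leading 1s
Prefix: /29


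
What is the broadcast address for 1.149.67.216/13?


Network: 1.144.0.0/13
Host bits = 19
Set all host bits to 1:
Broadcast: 1.151.255.255


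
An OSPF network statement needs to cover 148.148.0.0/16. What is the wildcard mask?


Subnet mask: 255.255.0.0
Wildcard = 255.255.255.255 - subnet mask
255 - 255 = 0
255 - 255 = 0
255 - 0 = 255
255 - 0 = 255
Wildcard: 0.0.255.255


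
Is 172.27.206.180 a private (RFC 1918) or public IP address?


RFC 1918 private ranges:
  10.0.0.0/8 (10.0.0.0 - 10.255.255.255)
  172.16.0.0/12 (172.16.0.0 - 172.31.255.255)
  192.168.0.0/16 (192.168.0.0 - 192.168.255.255)
Private (in 172.16.0.0/12)


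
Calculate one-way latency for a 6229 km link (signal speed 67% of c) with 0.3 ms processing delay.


Speed = 0.67 * 3e5 km/s = 201000 km/s
Propagation delay = 6229 / 201000 = 0.031 s = 30.99 ms
Processing delay = 0.3 ms
Total one-way latency = 31.29 ms


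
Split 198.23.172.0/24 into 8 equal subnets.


New prefix = 24 + 3 = 27
Each subnet has 32 addresses
  198.23.172.0/27
  198.23.172.32/27
  198.23.172.64/27
  198.23.172.96/27
  198.23.172.128/27
  198.23.172.160/27
  198.23.172.192/27
  198.23.172.224/27
Subnets: 198.23.172.0/27, 198.23.172.32/27, 198.23.172.64/27, 198.23.172.96/27, 198.23.172.128/27, 198.23.172.160/27, 198.23.172.192/27, 198.23.172.224/27


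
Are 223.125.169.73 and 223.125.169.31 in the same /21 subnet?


Mask: 255.255.248.0
223.125.169.73 AND mask = 223.125.168.0
223.125.169.31 AND mask = 223.125.168.0
Yes, same subnet (223.125.168.0)


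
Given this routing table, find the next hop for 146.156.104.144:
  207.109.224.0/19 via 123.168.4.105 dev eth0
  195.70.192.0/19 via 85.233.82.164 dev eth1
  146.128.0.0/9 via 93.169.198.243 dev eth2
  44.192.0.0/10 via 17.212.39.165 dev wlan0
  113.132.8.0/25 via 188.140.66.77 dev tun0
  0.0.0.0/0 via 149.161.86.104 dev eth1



Longest prefix match for 146.156.104.144:
  /19 207.109.224.0: no
  /19 195.70.192.0: no
  /9 146.128.0.0: MATCH
  /10 44.192.0.0: no
  /25 113.132.8.0: no
  /0 0.0.0.0: MATCH
Selected: next-hop 93.169.198.243 via eth2 (matched /9)


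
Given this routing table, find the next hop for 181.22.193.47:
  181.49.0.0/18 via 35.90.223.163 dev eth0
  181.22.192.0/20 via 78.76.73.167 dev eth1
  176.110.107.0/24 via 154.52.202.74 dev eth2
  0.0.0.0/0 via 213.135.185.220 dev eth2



Longest prefix match for 181.22.193.47:
  /18 181.49.0.0: no
  /20 181.22.192.0: MATCH
  /24 176.110.107.0: no
  /0 0.0.0.0: MATCH
Selected: next-hop 78.76.73.167 via eth1 (matched /20)


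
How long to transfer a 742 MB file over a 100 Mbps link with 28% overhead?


Effective throughput = 100 * (1 - 28/100) = 72 Mbps
File size in Mb = 742 * 8 = 5936 Mb
Time = 5936 / 72
Time = 82.4444 seconds


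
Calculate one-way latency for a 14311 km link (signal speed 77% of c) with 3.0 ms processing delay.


Speed = 0.77 * 3e5 km/s = 231000 km/s
Propagation delay = 14311 / 231000 = 0.062 s = 61.9524 ms
Processing delay = 3.0 ms
Total one-way latency = 64.9524 ms


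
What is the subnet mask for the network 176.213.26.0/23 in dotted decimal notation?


/23 means 23 network bits, 9 host bits
Binary: 11111111111111111111111000000000
Mask: 255.255.254.0


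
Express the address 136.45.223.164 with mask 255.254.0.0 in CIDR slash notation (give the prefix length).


Binary: 11111111.11111110.00000000.00000000
Count leading 1s
Prefix: /15


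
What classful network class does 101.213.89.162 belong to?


First octet: 101
Binary: 01100101
0xxxxxxx -> Class A (1-126)
Class A, default mask 255.0.0.0 (/8)


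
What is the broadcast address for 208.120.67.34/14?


Network: 208.120.0.0/14
Host bits = 18
Set all host bits to 1:
Broadcast: 208.123.255.255


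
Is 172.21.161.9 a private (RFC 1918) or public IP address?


RFC 1918 private ranges:
  10.0.0.0/8 (10.0.0.0 - 10.255.255.255)
  172.16.0.0/12 (172.16.0.0 - 172.31.255.255)
  192.168.0.0/16 (192.168.0.0 - 192.168.255.255)
Private (in 172.16.0.0/12)


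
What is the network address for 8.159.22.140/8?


IP:   00001000.10011111.00010110.10001100
Mask: 11111111.00000000.00000000.00000000
AND operation:
Net:  00001000.00000000.00000000.00000000
Network: 8.0.0.0/8


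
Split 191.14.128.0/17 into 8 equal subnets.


New prefix = 17 + 3 = 20
Each subnet has 4096 addresses
  191.14.128.0/20
  191.14.144.0/20
  191.14.160.0/20
  191.14.176.0/20
  191.14.192.0/20
  191.14.208.0/20
  191.14.224.0/20
  191.14.240.0/20
Subnets: 191.14.128.0/20, 191.14.144.0/20, 191.14.160.0/20, 191.14.176.0/20, 191.14.192.0/20, 191.14.208.0/20, 191.14.224.0/20, 191.14.240.0/20


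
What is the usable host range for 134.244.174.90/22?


Network: 134.244.172.0
Broadcast: 134.244.175.255
First usable = network + 1
Last usable = broadcast - 1
Range: 134.244.172.1 to 134.244.175.254


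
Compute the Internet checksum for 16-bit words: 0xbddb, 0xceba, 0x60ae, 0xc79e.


Sum all words (with carry folding):
+ 0xbddb = 0xbddb
+ 0xceba = 0x8c96
+ 0x60ae = 0xed44
+ 0xc79e = 0xb4e3
One's complement: ~0xb4e3
Checksum = 0x4b1c


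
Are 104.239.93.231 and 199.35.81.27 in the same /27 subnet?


Mask: 255.255.255.224
104.239.93.231 AND mask = 104.239.93.224
199.35.81.27 AND mask = 199.35.81.0
No, different subnets (104.239.93.224 vs 199.35.81.0)


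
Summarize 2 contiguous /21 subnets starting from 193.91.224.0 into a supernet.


Original prefix: /21
Number of subnets: 2 = 2^1
New prefix = 21 - 1 = 20
Supernet: 193.91.224.0/20


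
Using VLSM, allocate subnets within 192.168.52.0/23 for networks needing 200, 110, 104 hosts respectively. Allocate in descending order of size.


200 hosts -> /24 (254 usable): 192.168.52.0/24
110 hosts -> /25 (126 usable): 192.168.53.0/25
104 hosts -> /25 (126 usable): 192.168.53.128/25
Allocation: 192.168.52.0/24 (200 hosts, 254 usable); 192.168.53.0/25 (110 hosts, 126 usable); 192.168.53.128/25 (104 hosts, 126 usable)


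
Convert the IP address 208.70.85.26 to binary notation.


208 = 11010000
70 = 01000110
85 = 01010101
26 = 00011010
Binary: 11010000.01000110.01010101.00011010


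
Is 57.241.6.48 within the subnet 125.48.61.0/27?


Subnet network: 125.48.61.0
Test IP AND mask: 57.241.6.32
No, 57.241.6.48 is not in 125.48.61.0/27


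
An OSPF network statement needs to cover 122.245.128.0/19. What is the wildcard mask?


Subnet mask: 255.255.224.0
Wildcard = 255.255.255.255 - subnet mask
255 - 255 = 0
255 - 255 = 0
255 - 224 = 31
255 - 0 = 255
Wildcard: 0.0.31.255


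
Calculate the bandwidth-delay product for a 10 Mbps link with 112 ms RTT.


BDP = bandwidth * RTT
= 10 Mbps * 112 ms
= 10 * 1e6 * 112 / 1000 bits
= 1120000 bits
= 140000 bytes
= 136.7188 KB
BDP = 1120000 bits (140000 bytes)


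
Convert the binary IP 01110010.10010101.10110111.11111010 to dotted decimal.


01110010 = 114
10010101 = 149
10110111 = 183
11111010 = 250
IP: 114.149.183.250


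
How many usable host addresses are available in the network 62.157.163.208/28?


Host bits = 32 - 28 = 4
Total addresses = 2^4 = 16
Usable = total - 2 (network and broadcast)
Usable hosts: 14


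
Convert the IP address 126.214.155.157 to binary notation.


126 = 01111110
214 = 11010110
155 = 10011011
157 = 10011101
Binary: 01111110.11010110.10011011.10011101


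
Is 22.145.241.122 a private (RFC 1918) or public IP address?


RFC 1918 private ranges:
  10.0.0.0/8 (10.0.0.0 - 10.255.255.255)
  172.16.0.0/12 (172.16.0.0 - 172.31.255.255)
  192.168.0.0/16 (192.168.0.0 - 192.168.255.255)
Public (not in any RFC 1918 range)


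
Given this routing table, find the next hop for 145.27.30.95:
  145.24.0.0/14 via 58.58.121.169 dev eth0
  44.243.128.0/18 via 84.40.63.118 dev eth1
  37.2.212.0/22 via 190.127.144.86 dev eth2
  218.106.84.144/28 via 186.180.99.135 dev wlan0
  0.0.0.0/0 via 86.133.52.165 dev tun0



Longest prefix match for 145.27.30.95:
  /14 145.24.0.0: MATCH
  /18 44.243.128.0: no
  /22 37.2.212.0: no
  /28 218.106.84.144: no
  /0 0.0.0.0: MATCH
Selected: next-hop 58.58.121.169 via eth0 (matched /14)


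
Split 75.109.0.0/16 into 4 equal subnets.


New prefix = 16 + 2 = 18
Each subnet has 16384 addresses
  75.109.0.0/18
  75.109.64.0/18
  75.109.128.0/18
  75.109.192.0/18
Subnets: 75.109.0.0/18, 75.109.64.0/18, 75.109.128.0/18, 75.109.192.0/18


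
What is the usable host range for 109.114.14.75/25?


Network: 109.114.14.0
Broadcast: 109.114.14.127
First usable = network + 1
Last usable = broadcast - 1
Range: 109.114.14.1 to 109.114.14.126


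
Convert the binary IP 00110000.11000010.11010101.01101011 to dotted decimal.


00110000 = 48
11000010 = 194
11010101 = 213
01101011 = 107
IP: 48.194.213.107


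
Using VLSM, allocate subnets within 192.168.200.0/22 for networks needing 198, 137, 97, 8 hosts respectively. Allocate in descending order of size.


198 hosts -> /24 (254 usable): 192.168.200.0/24
137 hosts -> /24 (254 usable): 192.168.201.0/24
97 hosts -> /25 (126 usable): 192.168.202.0/25
8 hosts -> /28 (14 usable): 192.168.202.128/28
Allocation: 192.168.200.0/24 (198 hosts, 254 usable); 192.168.201.0/24 (137 hosts, 254 usable); 192.168.202.0/25 (97 hosts, 126 usable); 192.168.202.128/28 (8 hosts, 14 usable)


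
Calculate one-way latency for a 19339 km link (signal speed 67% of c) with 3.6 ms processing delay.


Speed = 0.67 * 3e5 km/s = 201000 km/s
Propagation delay = 19339 / 201000 = 0.0962 s = 96.2139 ms
Processing delay = 3.6 ms
Total one-way latency = 99.8139 ms


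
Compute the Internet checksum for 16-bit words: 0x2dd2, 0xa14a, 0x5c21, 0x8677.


Sum all words (with carry folding):
+ 0x2dd2 = 0x2dd2
+ 0xa14a = 0xcf1c
+ 0x5c21 = 0x2b3e
+ 0x8677 = 0xb1b5
One's complement: ~0xb1b5
Checksum = 0x4e4a


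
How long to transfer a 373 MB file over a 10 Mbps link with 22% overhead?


Effective throughput = 10 * (1 - 22/100) = 7.8 Mbps
File size in Mb = 373 * 8 = 2984 Mb
Time = 2984 / 7.8
Time = 382.5641 seconds


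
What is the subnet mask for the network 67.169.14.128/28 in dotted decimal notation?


/28 means 28 network bits, 4 host bits
Binary: 11111111111111111111111111110000
Mask: 255.255.255.240


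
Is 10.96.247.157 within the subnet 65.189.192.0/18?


Subnet network: 65.189.192.0
Test IP AND mask: 10.96.192.0
No, 10.96.247.157 is not in 65.189.192.0/18


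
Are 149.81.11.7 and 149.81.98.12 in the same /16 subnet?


Mask: 255.255.0.0
149.81.11.7 AND mask = 149.81.0.0
149.81.98.12 AND mask = 149.81.0.0
Yes, same subnet (149.81.0.0)


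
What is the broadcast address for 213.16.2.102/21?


Network: 213.16.0.0/21
Host bits = 11
Set all host bits to 1:
Broadcast: 213.16.7.255


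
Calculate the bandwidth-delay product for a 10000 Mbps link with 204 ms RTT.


BDP = bandwidth * RTT
= 10000 Mbps * 204 ms
= 10000 * 1e6 * 204 / 1000 bits
= 2040000000 bits
= 255000000 bytes
= 249023.4375 KB
BDP = 2040000000 bits (255000000 bytes)


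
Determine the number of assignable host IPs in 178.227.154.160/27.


Host bits = 32 - 27 = 5
Total addresses = 2^5 = 32
Usable = total - 2 (network and broadcast)
Usable hosts: 30


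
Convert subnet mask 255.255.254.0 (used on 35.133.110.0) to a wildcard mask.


Subnet mask: 255.255.254.0
Wildcard = 255.255.255.255 - subnet mask
255 - 255 = 0
255 - 255 = 0
255 - 254 = 1
255 - 0 = 255
Wildcard: 0.0.1.255


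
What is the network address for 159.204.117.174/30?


IP:   10011111.11001100.01110101.10101110
Mask: 11111111.11111111.11111111.11111100
AND operation:
Net:  10011111.11001100.01110101.10101100
Network: 159.204.117.172/30


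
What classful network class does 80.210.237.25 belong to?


First octet: 80
Binary: 01010000
0xxxxxxx -> Class A (1-126)
Class A, default mask 255.0.0.0 (/8)


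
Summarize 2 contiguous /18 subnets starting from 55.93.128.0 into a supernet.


Original prefix: /18
Number of subnets: 2 = 2^1
New prefix = 18 - 1 = 17
Supernet: 55.93.128.0/17


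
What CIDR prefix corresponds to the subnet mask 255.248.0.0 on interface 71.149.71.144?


Binary: 11111111.11111000.00000000.00000000
Count leading 1s
Prefix: /13


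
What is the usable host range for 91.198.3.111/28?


Network: 91.198.3.96
Broadcast: 91.198.3.111
First usable = network + 1
Last usable = broadcast - 1
Range: 91.198.3.97 to 91.198.3.110


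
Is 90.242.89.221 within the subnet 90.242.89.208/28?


Subnet network: 90.242.89.208
Test IP AND mask: 90.242.89.208
Yes, 90.242.89.221 is in 90.242.89.208/28


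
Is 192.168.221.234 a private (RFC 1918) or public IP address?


RFC 1918 private ranges:
  10.0.0.0/8 (10.0.0.0 - 10.255.255.255)
  172.16.0.0/12 (172.16.0.0 - 172.31.255.255)
  192.168.0.0/16 (192.168.0.0 - 192.168.255.255)
Private (in 192.168.0.0/16)


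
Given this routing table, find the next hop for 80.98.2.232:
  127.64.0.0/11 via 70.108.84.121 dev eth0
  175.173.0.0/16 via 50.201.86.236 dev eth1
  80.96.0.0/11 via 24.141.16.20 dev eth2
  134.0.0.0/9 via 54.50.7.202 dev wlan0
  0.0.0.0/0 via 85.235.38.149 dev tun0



Longest prefix match for 80.98.2.232:
  /11 127.64.0.0: no
  /16 175.173.0.0: no
  /11 80.96.0.0: MATCH
  /9 134.0.0.0: no
  /0 0.0.0.0: MATCH
Selected: next-hop 24.141.16.20 via eth2 (matched /11)


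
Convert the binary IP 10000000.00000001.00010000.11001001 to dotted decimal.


10000000 = 128
00000001 = 1
00010000 = 16
11001001 = 201
IP: 128.1.16.201


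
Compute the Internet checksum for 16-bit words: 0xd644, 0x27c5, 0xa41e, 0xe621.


Sum all words (with carry folding):
+ 0xd644 = 0xd644
+ 0x27c5 = 0xfe09
+ 0xa41e = 0xa228
+ 0xe621 = 0x884a
One's complement: ~0x884a
Checksum = 0x77b5


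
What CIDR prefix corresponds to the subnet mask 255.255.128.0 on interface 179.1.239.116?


Binary: 11111111.11111111.10000000.00000000
Count leading 1s
Prefix: /17


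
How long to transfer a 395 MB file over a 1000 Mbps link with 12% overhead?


Effective throughput = 1000 * (1 - 12/100) = 880 Mbps
File size in Mb = 395 * 8 = 3160 Mb
Time = 3160 / 880
Time = 3.5909 seconds


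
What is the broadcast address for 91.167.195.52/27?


Network: 91.167.195.32/27
Host bits = 5
Set all host bits to 1:
Broadcast: 91.167.195.63


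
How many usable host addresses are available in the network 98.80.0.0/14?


Host bits = 32 - 14 = 18
Total addresses = 2^18 = 262144
Usable = total - 2 (network and broadcast)
Usable hosts: 262142


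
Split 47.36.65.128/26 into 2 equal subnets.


New prefix = 26 + 1 = 27
Each subnet has 32 addresses
  47.36.65.128/27
  47.36.65.160/27
Subnets: 47.36.65.128/27, 47.36.65.160/27


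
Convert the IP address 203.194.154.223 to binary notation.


203 = 11001011
194 = 11000010
154 = 10011010
223 = 11011111
Binary: 11001011.11000010.10011010.11011111


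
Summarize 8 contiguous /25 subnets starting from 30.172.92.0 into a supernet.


Original prefix: /25
Number of subnets: 8 = 2^3
New prefix = 25 - 3 = 22
Supernet: 30.172.92.0/22


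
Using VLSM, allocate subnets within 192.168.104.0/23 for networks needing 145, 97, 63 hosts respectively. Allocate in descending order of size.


145 hosts -> /24 (254 usable): 192.168.104.0/24
97 hosts -> /25 (126 usable): 192.168.105.0/25
63 hosts -> /25 (126 usable): 192.168.105.128/25
Allocation: 192.168.104.0/24 (145 hosts, 254 usable); 192.168.105.0/25 (97 hosts, 126 usable); 192.168.105.128/25 (63 hosts, 126 usable)


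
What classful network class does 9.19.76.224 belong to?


First octet: 9
Binary: 00001001
0xxxxxxx -> Class A (1-126)
Class A, default mask 255.0.0.0 (/8)


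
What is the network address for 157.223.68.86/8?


IP:   10011101.11011111.01000100.01010110
Mask: 11111111.00000000.00000000.00000000
AND operation:
Net:  10011101.00000000.00000000.00000000
Network: 157.0.0.0/8


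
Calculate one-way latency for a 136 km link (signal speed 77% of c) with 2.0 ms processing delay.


Speed = 0.77 * 3e5 km/s = 231000 km/s
Propagation delay = 136 / 231000 = 0.0006 s = 0.5887 ms
Processing delay = 2.0 ms
Total one-way latency = 2.5887 ms


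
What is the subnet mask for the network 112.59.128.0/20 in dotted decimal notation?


/20 means 20 network bits, 12 host bits
Binary: 11111111111111111111000000000000
Mask: 255.255.240.0


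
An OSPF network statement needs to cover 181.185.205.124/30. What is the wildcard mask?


Subnet mask: 255.255.255.252
Wildcard = 255.255.255.255 - subnet mask
255 - 255 = 0
255 - 255 = 0
255 - 255 = 0
255 - 252 = 3
Wildcard: 0.0.0.3


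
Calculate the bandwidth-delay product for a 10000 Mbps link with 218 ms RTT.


BDP = bandwidth * RTT
= 10000 Mbps * 218 ms
= 10000 * 1e6 * 218 / 1000 bits
= 2180000000 bits
= 272500000 bytes
= 266113.2812 KB
BDP = 2180000000 bits (272500000 bytes)


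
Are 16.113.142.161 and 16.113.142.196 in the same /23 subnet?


Mask: 255.255.254.0
16.113.142.161 AND mask = 16.113.142.0
16.113.142.196 AND mask = 16.113.142.0
Yes, same subnet (16.113.142.0)


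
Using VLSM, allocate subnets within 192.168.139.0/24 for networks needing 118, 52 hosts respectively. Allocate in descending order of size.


118 hosts -> /25 (126 usable): 192.168.139.0/25
52 hosts -> /26 (62 usable): 192.168.139.128/26
Allocation: 192.168.139.0/25 (118 hosts, 126 usable); 192.168.139.128/26 (52 hosts, 62 usable)


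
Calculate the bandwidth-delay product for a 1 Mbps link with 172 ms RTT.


BDP = bandwidth * RTT
= 1 Mbps * 172 ms
= 1 * 1e6 * 172 / 1000 bits
= 172000 bits
= 21500 bytes
= 20.9961 KB
BDP = 172000 bits (21500 bytes)


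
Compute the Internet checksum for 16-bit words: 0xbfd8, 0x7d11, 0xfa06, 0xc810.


Sum all words (with carry folding):
+ 0xbfd8 = 0xbfd8
+ 0x7d11 = 0x3cea
+ 0xfa06 = 0x36f1
+ 0xc810 = 0xff01
One's complement: ~0xff01
Checksum = 0x00fe


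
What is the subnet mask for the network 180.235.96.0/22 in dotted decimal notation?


/22 means 22 network bits, 10 host bits
Binary: 11111111111111111111110000000000
Mask: 255.255.252.0


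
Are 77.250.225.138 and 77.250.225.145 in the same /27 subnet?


Mask: 255.255.255.224
77.250.225.138 AND mask = 77.250.225.128
77.250.225.145 AND mask = 77.250.225.128
Yes, same subnet (77.250.225.128)


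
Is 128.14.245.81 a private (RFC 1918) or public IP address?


RFC 1918 private ranges:
  10.0.0.0/8 (10.0.0.0 - 10.255.255.255)
  172.16.0.0/12 (172.16.0.0 - 172.31.255.255)
  192.168.0.0/16 (192.168.0.0 - 192.168.255.255)
Public (not in any RFC 1918 range)


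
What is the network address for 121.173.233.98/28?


IP:   01111001.10101101.11101001.01100010
Mask: 11111111.11111111.11111111.11110000
AND operation:
Net:  01111001.10101101.11101001.01100000
Network: 121.173.233.96/28


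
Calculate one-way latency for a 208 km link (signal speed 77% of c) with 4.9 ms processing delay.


Speed = 0.77 * 3e5 km/s = 231000 km/s
Propagation delay = 208 / 231000 = 0.0009 s = 0.9004 ms
Processing delay = 4.9 ms
Total one-way latency = 5.8004 ms


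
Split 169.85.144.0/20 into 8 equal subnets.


New prefix = 20 + 3 = 23
Each subnet has 512 addresses
  169.85.144.0/23
  169.85.146.0/23
  169.85.148.0/23
  169.85.150.0/23
  169.85.152.0/23
  169.85.154.0/23
  169.85.156.0/23
  169.85.158.0/23
Subnets: 169.85.144.0/23, 169.85.146.0/23, 169.85.148.0/23, 169.85.150.0/23, 169.85.152.0/23, 169.85.154.0/23, 169.85.156.0/23, 169.85.158.0/23


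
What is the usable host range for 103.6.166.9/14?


Network: 103.4.0.0
Broadcast: 103.7.255.255
First usable = network + 1
Last usable = broadcast - 1
Range: 103.4.0.1 to 103.7.255.254


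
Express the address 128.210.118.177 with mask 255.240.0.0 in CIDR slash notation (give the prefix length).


Binary: 11111111.11110000.00000000.00000000
Count leading 1s
Prefix: /12


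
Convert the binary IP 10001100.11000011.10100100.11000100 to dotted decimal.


10001100 = 140
11000011 = 195
10100100 = 164
11000100 = 196
IP: 140.195.164.196


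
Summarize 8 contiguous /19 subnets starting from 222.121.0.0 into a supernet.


Original prefix: /19
Number of subnets: 8 = 2^3
New prefix = 19 - 3 = 16
Supernet: 222.121.0.0/16


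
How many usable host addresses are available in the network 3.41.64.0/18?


Host bits = 32 - 18 = 14
Total addresses = 2^14 = 16384
Usable = total - 2 (network and broadcast)
Usable hosts: 16382


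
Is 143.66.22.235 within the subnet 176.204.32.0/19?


Subnet network: 176.204.32.0
Test IP AND mask: 143.66.0.0
No, 143.66.22.235 is not in 176.204.32.0/19


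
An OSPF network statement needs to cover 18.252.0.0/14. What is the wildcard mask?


Subnet mask: 255.252.0.0
Wildcard = 255.255.255.255 - subnet mask
255 - 255 = 0
255 - 252 = 3
255 - 0 = 255
255 - 0 = 255
Wildcard: 0.3.255.255


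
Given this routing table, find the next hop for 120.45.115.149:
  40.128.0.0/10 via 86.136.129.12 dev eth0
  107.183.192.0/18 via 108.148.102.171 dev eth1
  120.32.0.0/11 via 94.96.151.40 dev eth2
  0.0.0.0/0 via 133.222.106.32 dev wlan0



Longest prefix match for 120.45.115.149:
  /10 40.128.0.0: no
  /18 107.183.192.0: no
  /11 120.32.0.0: MATCH
  /0 0.0.0.0: MATCH
Selected: next-hop 94.96.151.40 via eth2 (matched /11)


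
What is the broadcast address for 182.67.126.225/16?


Network: 182.67.0.0/16
Host bits = 16
Set all host bits to 1:
Broadcast: 182.67.255.255


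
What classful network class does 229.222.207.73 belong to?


First octet: 229
Binary: 11100101
1110xxxx -> Class D (224-239)
Class D (multicast), default mask N/A


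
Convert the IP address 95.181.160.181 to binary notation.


95 = 01011111
181 = 10110101
160 = 10100000
181 = 10110101
Binary: 01011111.10110101.10100000.10110101


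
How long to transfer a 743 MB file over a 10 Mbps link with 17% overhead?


Effective throughput = 10 * (1 - 17/100) = 8.3 Mbps
File size in Mb = 743 * 8 = 5944 Mb
Time = 5944 / 8.3
Time = 716.1446 seconds


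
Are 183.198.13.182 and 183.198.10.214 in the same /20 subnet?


Mask: 255.255.240.0
183.198.13.182 AND mask = 183.198.0.0
183.198.10.214 AND mask = 183.198.0.0
Yes, same subnet (183.198.0.0)


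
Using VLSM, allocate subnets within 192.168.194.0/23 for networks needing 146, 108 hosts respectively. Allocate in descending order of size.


146 hosts -> /24 (254 usable): 192.168.194.0/24
108 hosts -> /25 (126 usable): 192.168.195.0/25
Allocation: 192.168.194.0/24 (146 hosts, 254 usable); 192.168.195.0/25 (108 hosts, 126 usable)


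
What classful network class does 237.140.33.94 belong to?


First octet: 237
Binary: 11101101
1110xxxx -> Class D (224-239)
Class D (multicast), default mask N/A


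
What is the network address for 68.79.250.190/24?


IP:   01000100.01001111.11111010.10111110
Mask: 11111111.11111111.11111111.00000000
AND operation:
Net:  01000100.01001111.11111010.00000000
Network: 68.79.250.0/24


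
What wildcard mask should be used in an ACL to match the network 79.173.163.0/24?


Subnet mask: 255.255.255.0
Wildcard = 255.255.255.255 - subnet mask
255 - 255 = 0
255 - 255 = 0
255 - 255 = 0
255 - 0 = 255
Wildcard: 0.0.0.255


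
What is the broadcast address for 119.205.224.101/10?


Network: 119.192.0.0/10
Host bits = 22
Set all host bits to 1:
Broadcast: 119.255.255.255


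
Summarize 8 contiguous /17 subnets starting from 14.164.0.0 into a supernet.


Original prefix: /17
Number of subnets: 8 = 2^3
New prefix = 17 - 3 = 14
Supernet: 14.164.0.0/14


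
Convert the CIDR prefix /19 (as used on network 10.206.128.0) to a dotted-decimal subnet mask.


/19 means 19 network bits, 13 host bits
Binary: 11111111111111111110000000000000
Mask: 255.255.224.0


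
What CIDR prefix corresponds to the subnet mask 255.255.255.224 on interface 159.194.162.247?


Binary: 11111111.11111111.11111111.11100000
Count leading 1s
Prefix: /27


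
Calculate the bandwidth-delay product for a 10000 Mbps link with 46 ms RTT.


BDP = bandwidth * RTT
= 10000 Mbps * 46 ms
= 10000 * 1e6 * 46 / 1000 bits
= 460000000 bits
= 57500000 bytes
= 56152.3438 KB
BDP = 460000000 bits (57500000 bytes)


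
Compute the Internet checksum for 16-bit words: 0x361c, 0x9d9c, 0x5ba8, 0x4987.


Sum all words (with carry folding):
+ 0x361c = 0x361c
+ 0x9d9c = 0xd3b8
+ 0x5ba8 = 0x2f61
+ 0x4987 = 0x78e8
One's complement: ~0x78e8
Checksum = 0x8717


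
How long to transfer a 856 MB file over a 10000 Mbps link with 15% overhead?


Effective throughput = 10000 * (1 - 15/100) = 8500 Mbps
File size in Mb = 856 * 8 = 6848 Mb
Time = 6848 / 8500
Time = 0.8056 seconds


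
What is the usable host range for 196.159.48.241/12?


Network: 196.144.0.0
Broadcast: 196.159.255.255
First usable = network + 1
Last usable = broadcast - 1
Range: 196.144.0.1 to 196.159.255.254


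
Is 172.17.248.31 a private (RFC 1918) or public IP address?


RFC 1918 private ranges:
  10.0.0.0/8 (10.0.0.0 - 10.255.255.255)
  172.16.0.0/12 (172.16.0.0 - 172.31.255.255)
  192.168.0.0/16 (192.168.0.0 - 192.168.255.255)
Private (in 172.16.0.0/12)


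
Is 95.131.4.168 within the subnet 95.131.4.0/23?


Subnet network: 95.131.4.0
Test IP AND mask: 95.131.4.0
Yes, 95.131.4.168 is in 95.131.4.0/23


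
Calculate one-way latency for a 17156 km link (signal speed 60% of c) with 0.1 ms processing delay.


Speed = 0.6 * 3e5 km/s = 180000 km/s
Propagation delay = 17156 / 180000 = 0.0953 s = 95.3111 ms
Processing delay = 0.1 ms
Total one-way latency = 95.4111 ms


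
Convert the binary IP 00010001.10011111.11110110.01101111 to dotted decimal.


00010001 = 17
10011111 = 159
11110110 = 246
01101111 = 111
IP: 17.159.246.111


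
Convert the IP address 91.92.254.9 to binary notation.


91 = 01011011
92 = 01011100
254 = 11111110
9 = 00001001
Binary: 01011011.01011100.11111110.00001001


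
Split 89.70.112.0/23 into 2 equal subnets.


New prefix = 23 + 1 = 24
Each subnet has 256 addresses
  89.70.112.0/24
  89.70.113.0/24
Subnets: 89.70.112.0/24, 89.70.113.0/24


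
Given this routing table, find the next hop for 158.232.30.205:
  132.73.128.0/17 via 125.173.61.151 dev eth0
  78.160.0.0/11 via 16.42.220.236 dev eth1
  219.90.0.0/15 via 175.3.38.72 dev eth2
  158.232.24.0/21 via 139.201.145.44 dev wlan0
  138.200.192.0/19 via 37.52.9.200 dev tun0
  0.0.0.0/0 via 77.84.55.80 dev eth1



Longest prefix match for 158.232.30.205:
  /17 132.73.128.0: no
  /11 78.160.0.0: no
  /15 219.90.0.0: no
  /21 158.232.24.0: MATCH
  /19 138.200.192.0: no
  /0 0.0.0.0: MATCH
Selected: next-hop 139.201.145.44 via wlan0 (matched /21)


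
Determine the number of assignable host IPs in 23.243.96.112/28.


Host bits = 32 - 28 = 4
Total addresses = 2^4 = 16
Usable = total - 2 (network and broadcast)
Usable hosts: 14


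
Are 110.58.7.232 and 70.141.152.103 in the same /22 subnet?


Mask: 255.255.252.0
110.58.7.232 AND mask = 110.58.4.0
70.141.152.103 AND mask = 70.141.152.0
No, different subnets (110.58.4.0 vs 70.141.152.0)


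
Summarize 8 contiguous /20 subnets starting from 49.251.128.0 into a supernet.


Original prefix: /20
Number of subnets: 8 = 2^3
New prefix = 20 - 3 = 17
Supernet: 49.251.128.0/17


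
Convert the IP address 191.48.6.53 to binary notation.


191 = 10111111
48 = 00110000
6 = 00000110
53 = 00110101
Binary: 10111111.00110000.00000110.00110101


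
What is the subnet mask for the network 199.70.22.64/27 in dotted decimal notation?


/27 means 27 network bits, 5 host bits
Binary: 11111111111111111111111111100000
Mask: 255.255.255.224


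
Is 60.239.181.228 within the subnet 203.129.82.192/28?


Subnet network: 203.129.82.192
Test IP AND mask: 60.239.181.224
No, 60.239.181.228 is not in 203.129.82.192/28
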